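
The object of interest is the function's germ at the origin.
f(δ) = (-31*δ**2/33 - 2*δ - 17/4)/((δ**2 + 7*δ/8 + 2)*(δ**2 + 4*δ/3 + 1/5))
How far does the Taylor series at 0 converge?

The radius of convergence is 2/3 - (1/15)*sqrt(55).

Denominator factor (δ**2 + 7*δ/8 + 2): discriminant -463/64, complex-conjugate roots (-7/16) + ((1/16)*sqrt(463))*i and (-7/16) - ((1/16)*sqrt(463))*i; poles of order 1, moduli sqrt(2) and sqrt(2).
Denominator factor (δ**2 + 4*δ/3 + 1/5): discriminant 44/45, real irrational roots -2/3 + (1/15)*sqrt(55) and -2/3 - (1/15)*sqrt(55); poles of order 1, moduli 2/3 - (1/15)*sqrt(55) and 2/3 + (1/15)*sqrt(55).
The radius of convergence is the smallest modulus among the singular points: 2/3 - (1/15)*sqrt(55).


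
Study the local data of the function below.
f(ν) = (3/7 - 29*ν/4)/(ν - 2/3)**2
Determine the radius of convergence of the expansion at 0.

Denominator factor (ν - 2/3)^2: pole of order 2 at 2/3, modulus 2/3.
The radius of convergence is the smallest modulus among the singular points: 2/3.

The radius of convergence is 2/3.


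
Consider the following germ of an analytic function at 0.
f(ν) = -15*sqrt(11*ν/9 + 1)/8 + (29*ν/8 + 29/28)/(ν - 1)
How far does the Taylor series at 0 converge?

Denominator factor (ν - 1): pole of order 1 at 1, modulus 1.
Branch term (-15/8)*sqrt(1 - ν/(-9/11)): its argument vanishes at ν = -9/11, a square-root branch point, modulus 9/11.
The radius of convergence is the smallest modulus among the singular points: 9/11.

The radius of convergence is 9/11.


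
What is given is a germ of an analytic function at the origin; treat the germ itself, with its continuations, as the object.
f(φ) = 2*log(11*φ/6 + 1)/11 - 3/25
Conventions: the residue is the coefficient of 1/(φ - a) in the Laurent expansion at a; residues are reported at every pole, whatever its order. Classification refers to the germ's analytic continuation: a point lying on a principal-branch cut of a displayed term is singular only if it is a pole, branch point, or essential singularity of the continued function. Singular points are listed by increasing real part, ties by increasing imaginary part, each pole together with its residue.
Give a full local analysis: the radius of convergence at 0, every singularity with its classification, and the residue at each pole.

Radius of convergence at 0: 6/11.
At -6/11: a logarithmic branch point.

Branch term (2/11)*log(1 - φ/(-6/11)): its argument vanishes at φ = -6/11, a logarithmic branch point, modulus 6/11.
The radius of convergence is the smallest modulus among the singular points: 6/11.


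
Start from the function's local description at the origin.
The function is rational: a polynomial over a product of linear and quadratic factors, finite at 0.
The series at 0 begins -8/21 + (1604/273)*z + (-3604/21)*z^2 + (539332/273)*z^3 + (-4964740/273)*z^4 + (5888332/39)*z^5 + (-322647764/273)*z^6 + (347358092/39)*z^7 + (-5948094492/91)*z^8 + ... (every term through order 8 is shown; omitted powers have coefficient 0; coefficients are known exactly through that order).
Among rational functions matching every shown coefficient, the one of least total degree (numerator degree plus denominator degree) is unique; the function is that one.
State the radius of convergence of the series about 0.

No rational of total degree below 7 reproduces all 9 coefficients; solving the [2/5] Pade equations on them gives f(z) = (-28*z**2 + 3*z/13 - 2/21)/((z + 1)*(z**2 - 3*z - 1/2)**2), whose expansion matches every shown term.
Denominator factor (z**2 - 3*z - 1/2)^2: discriminant 11, real irrational roots 3/2 + (1/2)*sqrt(11) and 3/2 - (1/2)*sqrt(11); poles of order 2, moduli 3/2 + (1/2)*sqrt(11) and -3/2 + (1/2)*sqrt(11).
Denominator factor (z + 1): pole of order 1 at -1, modulus 1.
The radius of convergence is the smallest modulus among the singular points: -3/2 + (1/2)*sqrt(11).

The radius of convergence is -3/2 + (1/2)*sqrt(11).


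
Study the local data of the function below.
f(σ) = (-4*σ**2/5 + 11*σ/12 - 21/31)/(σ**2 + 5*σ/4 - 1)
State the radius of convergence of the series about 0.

Denominator factor (σ**2 + 5*σ/4 - 1): discriminant 89/16, real irrational roots -5/8 + (1/8)*sqrt(89) and -5/8 - (1/8)*sqrt(89); poles of order 1, moduli -5/8 + (1/8)*sqrt(89) and 5/8 + (1/8)*sqrt(89).
The radius of convergence is the smallest modulus among the singular points: -5/8 + (1/8)*sqrt(89).

The radius of convergence is -5/8 + (1/8)*sqrt(89).


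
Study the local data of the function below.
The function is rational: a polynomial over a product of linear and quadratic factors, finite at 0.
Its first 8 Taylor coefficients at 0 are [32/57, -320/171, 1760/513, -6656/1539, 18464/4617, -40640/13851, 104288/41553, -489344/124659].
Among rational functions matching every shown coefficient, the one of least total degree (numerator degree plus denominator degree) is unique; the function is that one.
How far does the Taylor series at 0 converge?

The radius of convergence is (1/2)*sqrt(3).

No rational of total degree below 4 reproduces all 8 coefficients; solving the [0/4] Pade equations on them gives f(ζ) = 8/(19*(ζ + 1)**2*(ζ**2 + ζ + 3/4)), whose expansion matches every shown term.
Denominator factor (ζ + 1)^2: pole of order 2 at -1, modulus 1.
Denominator factor (ζ**2 + ζ + 3/4): discriminant -2, complex-conjugate roots (-1/2) + ((1/2)*sqrt(2))*i and (-1/2) - ((1/2)*sqrt(2))*i; poles of order 1, moduli (1/2)*sqrt(3) and (1/2)*sqrt(3).
The radius of convergence is the smallest modulus among the singular points: (1/2)*sqrt(3).


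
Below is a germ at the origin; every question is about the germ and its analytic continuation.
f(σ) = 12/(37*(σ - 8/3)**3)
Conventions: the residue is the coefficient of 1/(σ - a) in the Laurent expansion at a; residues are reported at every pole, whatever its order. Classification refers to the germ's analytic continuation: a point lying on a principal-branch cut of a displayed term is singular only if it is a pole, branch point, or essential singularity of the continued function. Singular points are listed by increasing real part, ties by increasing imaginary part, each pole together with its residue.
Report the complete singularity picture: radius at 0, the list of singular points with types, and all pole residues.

Radius of convergence at 0: 8/3.
At 8/3: a pole of order 3; residue 0.

Denominator factor (σ - 8/3)^3: pole of order 3 at 8/3, modulus 8/3.
The radius of convergence is the smallest modulus among the singular points: 8/3.
At the order-3 pole 8/3 set g(σ) = (σ - (8/3))^3*f(σ) = 12/37.
Order-3 pole: residue = g''(a)/2; g''(8/3) = 0, so the residue is 0.


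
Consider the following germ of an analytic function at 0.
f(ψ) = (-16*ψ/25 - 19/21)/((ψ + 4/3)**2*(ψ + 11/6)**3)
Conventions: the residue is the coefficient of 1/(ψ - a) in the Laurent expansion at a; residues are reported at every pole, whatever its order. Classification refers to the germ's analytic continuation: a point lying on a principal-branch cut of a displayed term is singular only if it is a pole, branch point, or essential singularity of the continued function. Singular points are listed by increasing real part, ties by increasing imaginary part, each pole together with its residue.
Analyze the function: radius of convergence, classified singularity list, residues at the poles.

Radius of convergence at 0: 4/3.
At -11/6: a pole of order 3; residue 464/175.
At -4/3: a pole of order 2; residue -464/175.

Denominator factor (ψ + 4/3)^2: pole of order 2 at -4/3, modulus 4/3.
Denominator factor (ψ + 11/6)^3: pole of order 3 at -11/6, modulus 11/6.
The radius of convergence is the smallest modulus among the singular points: 4/3.
At the order-3 pole -11/6 set g(ψ) = (ψ - (-11/6))^3*f(ψ) = (-16*ψ/25 - 19/21)/(ψ + 4/3)**2.
Order-3 pole: residue = g''(a)/2; g''(-11/6) = 928/175, so the residue is 464/175.
At the order-2 pole -4/3 set g(ψ) = (ψ - (-4/3))^2*f(ψ) = (-16*ψ/25 - 19/21)/(ψ + 11/6)**3.
Order-2 pole: residue = g'(a); g'(-4/3) = -464/175, so the residue is -464/175.
List the singular points by increasing real part (a conjugate pair: the negative imaginary part first).


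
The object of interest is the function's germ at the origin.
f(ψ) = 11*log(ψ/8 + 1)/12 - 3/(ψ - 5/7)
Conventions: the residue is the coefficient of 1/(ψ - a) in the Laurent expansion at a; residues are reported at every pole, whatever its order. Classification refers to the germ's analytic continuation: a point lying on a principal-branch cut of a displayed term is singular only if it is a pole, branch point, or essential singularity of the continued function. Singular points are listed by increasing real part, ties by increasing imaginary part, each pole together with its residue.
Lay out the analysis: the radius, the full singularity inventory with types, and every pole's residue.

Denominator factor (ψ - 5/7): pole of order 1 at 5/7, modulus 5/7.
Branch term (11/12)*log(1 - ψ/(-8)): its argument vanishes at ψ = -8, a logarithmic branch point, modulus 8.
The radius of convergence is the smallest modulus among the singular points: 5/7.
The branch term is analytic at 5/7 and contributes nothing to the residue; only the rational part matters.
At the order-1 pole 5/7 set g(ψ) = (ψ - (5/7))*(rational part) = -3.
Simple pole: residue = g(a) at a = 5/7, which is -3.
List the singular points by increasing real part (a conjugate pair: the negative imaginary part first).

Radius of convergence at 0: 5/7.
At -8: a logarithmic branch point.
At 5/7: a pole of order 1; residue -3.


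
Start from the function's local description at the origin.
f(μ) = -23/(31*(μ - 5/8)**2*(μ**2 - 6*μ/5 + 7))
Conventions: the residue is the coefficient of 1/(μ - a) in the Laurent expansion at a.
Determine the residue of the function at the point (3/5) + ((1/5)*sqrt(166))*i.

The factor μ**2 - 6*μ/5 + 7 splits as (μ - a)(μ - a') with a = (3/5) + ((1/5)*sqrt(166))*i, a' = (3/5) - ((1/5)*sqrt(166))*i. At the order-1 pole a set g(μ) = (μ - a)*f(μ) = [-23/(31*(μ - 5/8)**2)] / (μ - a').
Simple pole: residue = g(a) at a = (3/5) + ((1/5)*sqrt(166))*i, which is (-11776/27996875) - ((3909264/2323740625)*sqrt(166))*i.

The residue is (-11776/27996875) - ((3909264/2323740625)*sqrt(166))*i.


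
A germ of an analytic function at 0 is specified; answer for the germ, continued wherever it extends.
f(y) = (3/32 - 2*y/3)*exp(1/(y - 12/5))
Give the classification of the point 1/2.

There is no denominator, hence no pole anywhere.
The essential point of exp(1/(y - (12/5))) is 12/5, not 1/2.
So the germ continues analytically to 1/2.

The point is a regular point.


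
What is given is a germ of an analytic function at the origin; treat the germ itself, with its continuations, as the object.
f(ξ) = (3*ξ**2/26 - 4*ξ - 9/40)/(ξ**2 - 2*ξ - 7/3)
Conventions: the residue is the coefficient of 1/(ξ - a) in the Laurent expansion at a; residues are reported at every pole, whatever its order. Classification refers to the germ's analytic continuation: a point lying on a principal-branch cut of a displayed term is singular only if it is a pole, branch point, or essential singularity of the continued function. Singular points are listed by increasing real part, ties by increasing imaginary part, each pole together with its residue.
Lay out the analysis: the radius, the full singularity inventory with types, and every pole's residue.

Denominator factor (ξ**2 - 2*ξ - 7/3): discriminant 40/3, real irrational roots 1 + (1/3)*sqrt(30) and 1 - (1/3)*sqrt(30); poles of order 1, moduli 1 + (1/3)*sqrt(30) and -1 + (1/3)*sqrt(30).
The radius of convergence is the smallest modulus among the singular points: -1 + (1/3)*sqrt(30).
The factor ξ**2 - 2*ξ - 7/3 splits as (ξ - a)(ξ - a') with a = 1 - (1/3)*sqrt(30), a' = 1 + (1/3)*sqrt(30). At the order-1 pole a set g(ξ) = (ξ - a)*f(ξ) = [3*ξ**2/26 - 4*ξ - 9/40] / (ξ - a').
Simple pole: residue = g(a) at a = 1 - (1/3)*sqrt(30), which is -49/26 + (149/800)*sqrt(30).
The factor ξ**2 - 2*ξ - 7/3 splits as (ξ - a)(ξ - a') with a = 1 + (1/3)*sqrt(30), a' = 1 - (1/3)*sqrt(30). At the order-1 pole a set g(ξ) = (ξ - a)*f(ξ) = [3*ξ**2/26 - 4*ξ - 9/40] / (ξ - a').
Simple pole: residue = g(a) at a = 1 + (1/3)*sqrt(30), which is -49/26 - (149/800)*sqrt(30).
List the singular points by increasing real part (a conjugate pair: the negative imaginary part first).

Radius of convergence at 0: -1 + (1/3)*sqrt(30).
At 1 - (1/3)*sqrt(30): a pole of order 1; residue -49/26 + (149/800)*sqrt(30).
At 1 + (1/3)*sqrt(30): a pole of order 1; residue -49/26 - (149/800)*sqrt(30).


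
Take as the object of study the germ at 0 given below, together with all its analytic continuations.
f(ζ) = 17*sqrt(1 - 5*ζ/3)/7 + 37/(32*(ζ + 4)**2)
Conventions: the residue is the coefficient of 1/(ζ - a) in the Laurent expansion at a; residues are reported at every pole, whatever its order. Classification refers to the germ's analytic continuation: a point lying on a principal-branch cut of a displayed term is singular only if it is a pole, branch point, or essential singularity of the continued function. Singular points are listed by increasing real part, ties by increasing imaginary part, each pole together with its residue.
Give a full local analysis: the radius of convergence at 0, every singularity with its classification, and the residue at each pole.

Radius of convergence at 0: 3/5.
At -4: a pole of order 2; residue 0.
At 3/5: an algebraic (square-root) branch point.

Denominator factor (ζ + 4)^2: pole of order 2 at -4, modulus 4.
Branch term (17/7)*sqrt(1 - ζ/(3/5)): its argument vanishes at ζ = 3/5, a square-root branch point, modulus 3/5.
The radius of convergence is the smallest modulus among the singular points: 3/5.
The branch term is analytic at -4 and contributes nothing to the residue; only the rational part matters.
At the order-2 pole -4 set g(ζ) = (ζ - (-4))^2*(rational part) = 37/32.
Order-2 pole: residue = g'(a); g'(-4) = 0, so the residue is 0.
List the singular points by increasing real part (a conjugate pair: the negative imaginary part first).


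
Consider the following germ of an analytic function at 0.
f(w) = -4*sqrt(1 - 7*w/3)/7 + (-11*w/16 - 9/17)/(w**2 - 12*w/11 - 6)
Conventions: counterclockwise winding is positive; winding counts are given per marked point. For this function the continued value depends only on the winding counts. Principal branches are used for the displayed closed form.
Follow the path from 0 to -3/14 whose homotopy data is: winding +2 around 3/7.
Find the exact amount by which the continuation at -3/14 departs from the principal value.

The rational part is single-valued and drops out of the difference; each branch term changes only by its own monodromy.
(-4/7)*sqrt(1 - w/(3/7)): winding +2 is even, the square root returns to the same sheet, contribution 0.
Summing the contributions at w = -3/14 gives 0.

Continued minus principal equals 0.


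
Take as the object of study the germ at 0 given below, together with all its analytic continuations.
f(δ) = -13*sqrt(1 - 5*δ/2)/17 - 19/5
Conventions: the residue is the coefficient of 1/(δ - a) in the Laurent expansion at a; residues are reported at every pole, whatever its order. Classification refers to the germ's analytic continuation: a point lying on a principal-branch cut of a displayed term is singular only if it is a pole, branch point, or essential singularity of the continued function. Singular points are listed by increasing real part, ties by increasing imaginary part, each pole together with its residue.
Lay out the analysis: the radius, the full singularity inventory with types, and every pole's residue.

Radius of convergence at 0: 2/5.
At 2/5: an algebraic (square-root) branch point.

Branch term (-13/17)*sqrt(1 - δ/(2/5)): its argument vanishes at δ = 2/5, a square-root branch point, modulus 2/5.
The radius of convergence is the smallest modulus among the singular points: 2/5.


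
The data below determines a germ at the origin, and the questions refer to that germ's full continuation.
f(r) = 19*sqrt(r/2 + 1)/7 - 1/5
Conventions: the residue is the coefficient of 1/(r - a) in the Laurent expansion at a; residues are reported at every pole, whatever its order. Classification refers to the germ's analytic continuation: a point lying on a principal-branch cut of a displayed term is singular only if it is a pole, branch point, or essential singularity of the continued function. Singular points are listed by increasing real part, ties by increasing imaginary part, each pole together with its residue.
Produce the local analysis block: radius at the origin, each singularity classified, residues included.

Branch term (19/7)*sqrt(1 - r/(-2)): its argument vanishes at r = -2, a square-root branch point, modulus 2.
The radius of convergence is the smallest modulus among the singular points: 2.

Radius of convergence at 0: 2.
At -2: an algebraic (square-root) branch point.


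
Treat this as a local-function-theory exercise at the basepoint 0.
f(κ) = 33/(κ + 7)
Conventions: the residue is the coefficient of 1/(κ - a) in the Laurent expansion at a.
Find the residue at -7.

At the order-1 pole -7 set g(κ) = (κ - (-7))*f(κ) = 33.
Simple pole: residue = g(a) at a = -7, which is 33.

The residue is 33.


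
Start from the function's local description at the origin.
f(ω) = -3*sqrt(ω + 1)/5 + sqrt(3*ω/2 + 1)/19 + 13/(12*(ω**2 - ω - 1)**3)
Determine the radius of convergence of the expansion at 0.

Denominator factor (ω**2 - ω - 1)^3: discriminant 5, real irrational roots 1/2 + (1/2)*sqrt(5) and 1/2 - (1/2)*sqrt(5); poles of order 3, moduli 1/2 + (1/2)*sqrt(5) and -1/2 + (1/2)*sqrt(5).
Branch term (1/19)*sqrt(1 - ω/(-2/3)): its argument vanishes at ω = -2/3, a square-root branch point, modulus 2/3.
Branch term (-3/5)*sqrt(1 - ω/(-1)): its argument vanishes at ω = -1, a square-root branch point, modulus 1.
The radius of convergence is the smallest modulus among the singular points: -1/2 + (1/2)*sqrt(5).

The radius of convergence is -1/2 + (1/2)*sqrt(5).


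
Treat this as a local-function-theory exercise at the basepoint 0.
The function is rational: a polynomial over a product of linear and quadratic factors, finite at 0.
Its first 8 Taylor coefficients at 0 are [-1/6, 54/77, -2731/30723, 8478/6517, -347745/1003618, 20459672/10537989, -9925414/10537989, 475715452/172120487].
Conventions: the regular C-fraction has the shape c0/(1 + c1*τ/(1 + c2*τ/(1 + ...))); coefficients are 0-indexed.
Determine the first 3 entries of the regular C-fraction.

Taylor coefficients (read off): a_0 = -1/6, a_1 = 54/77, a_2 = -2731/30723.
c0 = a_0 = -1/6. Peel one level at a time: if S = 1 + c*τ/S' with S'(0) = 1, then c is the τ-coefficient of S and S' = c*τ/(S - 1).
S_1 = c0/f = 1 + (324/77)*τ + (1934462/112651)*τ^2 + ...; c1 = 324/77.
S_2 = c1*τ/(S_1 - 1) = 1 + (-967231/237006)*τ + ...; c2 = -967231/237006.

The regular C-fraction coefficients are [-1/6, 324/77, -967231/237006].


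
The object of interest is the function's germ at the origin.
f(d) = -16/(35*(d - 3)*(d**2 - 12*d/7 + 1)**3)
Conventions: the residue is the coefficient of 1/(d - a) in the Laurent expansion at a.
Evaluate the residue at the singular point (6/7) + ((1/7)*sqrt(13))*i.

The residue is (49/24565) - ((6749505/21587722)*sqrt(13))*i.


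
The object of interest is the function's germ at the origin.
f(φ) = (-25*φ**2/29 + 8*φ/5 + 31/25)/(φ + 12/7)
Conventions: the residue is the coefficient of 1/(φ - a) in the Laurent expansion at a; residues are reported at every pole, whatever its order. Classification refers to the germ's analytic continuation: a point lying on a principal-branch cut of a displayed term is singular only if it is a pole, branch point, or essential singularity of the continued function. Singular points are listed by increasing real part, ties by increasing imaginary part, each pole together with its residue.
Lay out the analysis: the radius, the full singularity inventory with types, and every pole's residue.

Radius of convergence at 0: 12/7.
At -12/7: a pole of order 1; residue -143389/35525.

Denominator factor (φ + 12/7): pole of order 1 at -12/7, modulus 12/7.
The radius of convergence is the smallest modulus among the singular points: 12/7.
At the order-1 pole -12/7 set g(φ) = (φ - (-12/7))*f(φ) = -25*φ**2/29 + 8*φ/5 + 31/25.
Simple pole: residue = g(a) at a = -12/7, which is -143389/35525.


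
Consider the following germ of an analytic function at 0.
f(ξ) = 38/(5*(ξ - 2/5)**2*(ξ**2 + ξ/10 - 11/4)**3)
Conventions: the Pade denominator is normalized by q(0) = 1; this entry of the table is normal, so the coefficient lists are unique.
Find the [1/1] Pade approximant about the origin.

Taylor coefficients needed (expand at 0): a_0 = -3040/1331, a_1 = -170848/14641, a_2 = -37509192/805255.
Write the denominator as Q(ξ) = 1 + q1*ξ. Requiring Q*f - P = O(ξ^3) with deg P <= 1 kills the coefficients of ξ^2..ξ^2 in Q*f:
  ξ^2: a_2 + q1*a_1 = 0, i.e. -37509192/805255 + (-170848/14641)*q1 = 0.
Solving this linear system: q1 = -246771/61820.
The numerator is Q*f truncated at degree 1: P0 = a_0 = -3040/1331; P1 = a_1 + q1*a_0 = -10499096/4114121.

The Pade approximant has numerator coefficients [-3040/1331, -10499096/4114121]; denominator coefficients [1, -246771/61820].


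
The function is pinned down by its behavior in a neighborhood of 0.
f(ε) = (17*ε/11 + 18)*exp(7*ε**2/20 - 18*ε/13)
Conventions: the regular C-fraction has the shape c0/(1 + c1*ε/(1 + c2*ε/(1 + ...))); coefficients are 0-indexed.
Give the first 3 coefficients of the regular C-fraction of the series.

The regular C-fraction coefficients are [18, 3343/2574, -8233321/21512205].

Taylor coefficients (expand at 0): a_0 = 18, a_1 = -3343/143, a_2 = 398097/18590.
c0 = a_0 = 18. Peel one level at a time: if S = 1 + c*ε/S' with S'(0) = 1, then c is the ε-coefficient of S and S' = c*ε/(S - 1).
S_1 = c0/f = 1 + (3343/2574)*ε + (8233321/16563690)*ε^2 + ...; c1 = 3343/2574.
S_2 = c1*ε/(S_1 - 1) = 1 + (-8233321/21512205)*ε + ...; c2 = -8233321/21512205.


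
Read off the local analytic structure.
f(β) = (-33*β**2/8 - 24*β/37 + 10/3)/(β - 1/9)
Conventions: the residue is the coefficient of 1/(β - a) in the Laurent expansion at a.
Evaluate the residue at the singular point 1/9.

The residue is 25657/7992.

At the order-1 pole 1/9 set g(β) = (β - (1/9))*f(β) = -33*β**2/8 - 24*β/37 + 10/3.
Simple pole: residue = g(a) at a = 1/9, which is 25657/7992.


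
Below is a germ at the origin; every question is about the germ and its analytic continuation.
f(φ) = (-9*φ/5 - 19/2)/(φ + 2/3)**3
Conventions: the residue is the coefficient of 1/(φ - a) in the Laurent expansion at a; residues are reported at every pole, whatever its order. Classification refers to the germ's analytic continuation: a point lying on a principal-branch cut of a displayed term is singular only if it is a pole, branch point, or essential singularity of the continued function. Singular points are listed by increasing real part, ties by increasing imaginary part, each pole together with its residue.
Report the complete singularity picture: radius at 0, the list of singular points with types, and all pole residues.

Denominator factor (φ + 2/3)^3: pole of order 3 at -2/3, modulus 2/3.
The radius of convergence is the smallest modulus among the singular points: 2/3.
At the order-3 pole -2/3 set g(φ) = (φ - (-2/3))^3*f(φ) = -9*φ/5 - 19/2.
Order-3 pole: residue = g''(a)/2; g''(-2/3) = 0, so the residue is 0.

Radius of convergence at 0: 2/3.
At -2/3: a pole of order 3; residue 0.


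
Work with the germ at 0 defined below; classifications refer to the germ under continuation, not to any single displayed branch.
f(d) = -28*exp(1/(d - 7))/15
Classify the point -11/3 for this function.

The point is a regular point.

There is no denominator, hence no pole anywhere.
The essential point of exp(1/(d - (7))) is 7, not -11/3.
So the germ continues analytically to -11/3.


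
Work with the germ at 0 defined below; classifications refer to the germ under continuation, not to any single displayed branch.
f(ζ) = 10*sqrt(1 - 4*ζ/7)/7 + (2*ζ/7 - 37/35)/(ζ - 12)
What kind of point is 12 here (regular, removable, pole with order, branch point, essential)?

The denominator factor ζ - 12 vanishes at 12 and appears to the power 1; the numerator there equals 83/35, nonzero, and no other factor vanishes.
The branch terms are analytic at this point.
Hence a pole whose order is the multiplicity, 1.

The point is a pole of order 1.


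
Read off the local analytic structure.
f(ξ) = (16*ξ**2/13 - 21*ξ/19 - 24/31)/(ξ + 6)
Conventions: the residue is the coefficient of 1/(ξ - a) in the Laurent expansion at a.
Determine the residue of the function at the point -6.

The residue is 384114/7657.

At the order-1 pole -6 set g(ξ) = (ξ - (-6))*f(ξ) = 16*ξ**2/13 - 21*ξ/19 - 24/31.
Simple pole: residue = g(a) at a = -6, which is 384114/7657.


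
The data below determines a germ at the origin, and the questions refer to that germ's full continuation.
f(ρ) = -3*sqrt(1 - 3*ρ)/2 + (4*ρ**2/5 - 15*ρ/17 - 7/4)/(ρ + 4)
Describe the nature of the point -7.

The point is a regular point.

Denominator factors: ρ + 4 = -3 at ρ = -7 — none vanishes.
Branch term sqrt(1 - ρ/(1/3)): argument at -7 is 22, nonzero, so -7 is not its branch point (a point on a principal cut is still regular for the continued germ).
So the germ continues analytically to -7.


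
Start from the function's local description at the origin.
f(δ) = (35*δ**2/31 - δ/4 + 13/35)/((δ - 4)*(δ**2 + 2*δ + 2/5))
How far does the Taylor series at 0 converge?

Denominator factor (δ - 4): pole of order 1 at 4, modulus 4.
Denominator factor (δ**2 + 2*δ + 2/5): discriminant 12/5, real irrational roots -1 + (1/5)*sqrt(15) and -1 - (1/5)*sqrt(15); poles of order 1, moduli 1 - (1/5)*sqrt(15) and 1 + (1/5)*sqrt(15).
The radius of convergence is the smallest modulus among the singular points: 1 - (1/5)*sqrt(15).

The radius of convergence is 1 - (1/5)*sqrt(15).


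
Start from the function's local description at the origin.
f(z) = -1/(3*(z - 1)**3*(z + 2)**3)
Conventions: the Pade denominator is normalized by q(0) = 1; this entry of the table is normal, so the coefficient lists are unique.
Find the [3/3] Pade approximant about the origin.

Taylor coefficients needed (expand at 0): a_0 = 1/24, a_1 = 1/16, a_2 = 1/8, a_3 = 17/96, a_4 = 33/128, a_5 = 87/256, a_6 = 113/256.
Write the denominator as Q(z) = 1 + q1*z + q2*z^2 + q3*z^3. Requiring Q*f - P = O(z^7) with deg P <= 3 kills the coefficients of z^4..z^6 in Q*f:
  z^4: a_4 + q1*a_3 + q2*a_2 + q3*a_1 = 0, i.e. 33/128 + (17/96)*q1 + (1/8)*q2 + (1/16)*q3 = 0.
  z^5: a_5 + q1*a_4 + q2*a_3 + q3*a_2 = 0, i.e. 87/256 + (33/128)*q1 + (17/96)*q2 + (1/8)*q3 = 0.
  z^6: a_6 + q1*a_5 + q2*a_4 + q3*a_3 = 0, i.e. 113/256 + (87/256)*q1 + (33/128)*q2 + (17/96)*q3 = 0.
Solving this linear system: q1 = -3663/2230, q2 = -1071/4460, q3 = 9003/8920.
The numerator is Q*f truncated at degree 3: P0 = a_0 = 1/24; P1 = a_1 + q1*a_0 = -53/8920; P2 = a_2 + q1*a_1 + q2*a_0 = 11/892; P3 = a_3 + q1*a_2 + q2*a_1 + q3*a_0 = -4/3345.

The Pade approximant has numerator coefficients [1/24, -53/8920, 11/892, -4/3345]; denominator coefficients [1, -3663/2230, -1071/4460, 9003/8920].


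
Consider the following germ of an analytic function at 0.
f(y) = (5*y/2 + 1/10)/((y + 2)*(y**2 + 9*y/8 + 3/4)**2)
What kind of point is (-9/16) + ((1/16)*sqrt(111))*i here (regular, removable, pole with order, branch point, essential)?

The denominator factor y**2 + 9*y/8 + 3/4 vanishes at (-9/16) + ((1/16)*sqrt(111))*i and appears to the power 2; the numerator there equals (-209/160) + ((5/32)*sqrt(111))*i, nonzero, and no other factor vanishes.
Hence a pole whose order is the multiplicity, 2.

The point is a pole of order 2.


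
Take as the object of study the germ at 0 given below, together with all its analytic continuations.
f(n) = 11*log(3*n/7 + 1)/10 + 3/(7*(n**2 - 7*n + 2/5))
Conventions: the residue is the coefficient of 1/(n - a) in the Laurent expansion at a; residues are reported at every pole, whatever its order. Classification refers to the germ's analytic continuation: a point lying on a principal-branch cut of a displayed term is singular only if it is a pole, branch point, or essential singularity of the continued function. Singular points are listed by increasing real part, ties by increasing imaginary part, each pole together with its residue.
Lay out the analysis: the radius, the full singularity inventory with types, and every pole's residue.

Radius of convergence at 0: 7/2 - (1/10)*sqrt(1185).
At -7/3: a logarithmic branch point.
At 7/2 - (1/10)*sqrt(1185): a pole of order 1; residue -(1/553)*sqrt(1185).
At 7/2 + (1/10)*sqrt(1185): a pole of order 1; residue (1/553)*sqrt(1185).


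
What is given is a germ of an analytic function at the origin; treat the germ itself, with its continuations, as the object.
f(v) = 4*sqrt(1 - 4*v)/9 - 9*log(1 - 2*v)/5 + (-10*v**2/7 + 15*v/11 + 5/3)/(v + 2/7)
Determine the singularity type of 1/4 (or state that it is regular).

The term (4/9)*sqrt(1 - v/(1/4)) has argument 1 - 1/4/(1/4) = 0 at 1/4: a square-root (algebraic, two-sheeted) branch point; the remaining terms are analytic or single-valued there.

The point is an algebraic (square-root) branch point.


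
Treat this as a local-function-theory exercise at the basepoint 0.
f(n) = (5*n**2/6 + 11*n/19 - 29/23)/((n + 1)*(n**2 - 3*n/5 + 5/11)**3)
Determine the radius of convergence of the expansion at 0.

The radius of convergence is (1/11)*sqrt(55).

Denominator factor (n + 1): pole of order 1 at -1, modulus 1.
Denominator factor (n**2 - 3*n/5 + 5/11)^3: discriminant -401/275, complex-conjugate roots (3/10) + ((1/110)*sqrt(4411))*i and (3/10) - ((1/110)*sqrt(4411))*i; poles of order 3, moduli (1/11)*sqrt(55) and (1/11)*sqrt(55).
The radius of convergence is the smallest modulus among the singular points: (1/11)*sqrt(55).


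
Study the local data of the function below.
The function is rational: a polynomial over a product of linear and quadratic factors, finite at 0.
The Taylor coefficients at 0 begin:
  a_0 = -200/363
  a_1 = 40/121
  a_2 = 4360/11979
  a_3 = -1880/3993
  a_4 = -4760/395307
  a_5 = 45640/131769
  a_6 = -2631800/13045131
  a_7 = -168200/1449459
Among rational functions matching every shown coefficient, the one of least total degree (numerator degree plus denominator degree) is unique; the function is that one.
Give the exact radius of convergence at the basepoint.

No rational of total degree below 5 reproduces all 8 coefficients; solving the [1/4] Pade equations on them gives f(θ) = (-5*θ/33 - 25/11)/((θ**2 + 3)*(θ**2 + 11*θ/12 + 11/8)), whose expansion matches every shown term.
Denominator factor (θ**2 + 3): discriminant -12, complex-conjugate roots (sqrt(3))*i and -(sqrt(3))*i; poles of order 1, moduli sqrt(3) and sqrt(3).
Denominator factor (θ**2 + 11*θ/12 + 11/8): discriminant -671/144, complex-conjugate roots (-11/24) + ((1/24)*sqrt(671))*i and (-11/24) - ((1/24)*sqrt(671))*i; poles of order 1, moduli (1/4)*sqrt(22) and (1/4)*sqrt(22).
The radius of convergence is the smallest modulus among the singular points: (1/4)*sqrt(22).

The radius of convergence is (1/4)*sqrt(22).


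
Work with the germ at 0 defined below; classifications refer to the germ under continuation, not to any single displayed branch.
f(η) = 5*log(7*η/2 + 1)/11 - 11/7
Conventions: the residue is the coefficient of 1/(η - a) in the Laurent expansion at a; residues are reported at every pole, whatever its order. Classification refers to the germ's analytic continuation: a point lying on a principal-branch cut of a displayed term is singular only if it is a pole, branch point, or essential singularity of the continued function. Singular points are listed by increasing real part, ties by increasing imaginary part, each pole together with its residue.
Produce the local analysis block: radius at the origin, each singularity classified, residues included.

Radius of convergence at 0: 2/7.
At -2/7: a logarithmic branch point.

Branch term (5/11)*log(1 - η/(-2/7)): its argument vanishes at η = -2/7, a logarithmic branch point, modulus 2/7.
The radius of convergence is the smallest modulus among the singular points: 2/7.


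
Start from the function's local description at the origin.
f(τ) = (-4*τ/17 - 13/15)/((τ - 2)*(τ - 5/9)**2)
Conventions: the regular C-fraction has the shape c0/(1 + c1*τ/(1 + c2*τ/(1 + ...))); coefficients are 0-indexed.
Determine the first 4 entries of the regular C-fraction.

Taylor coefficients (expand at 0): a_0 = 351/250, a_1 = 260847/42500, a_2 = 7687359/425000, a_3 = 193381371/4250000.
c0 = a_0 = 351/250. Peel one level at a time: if S = 1 + c*τ/S' with S'(0) = 1, then c is the τ-coefficient of S and S' = c*τ/(S - 1).
S_1 = c0/f = 1 + (-9661/2210)*τ + (7603116/1221025)*τ^2 + ...; c1 = -9661/2210.
S_2 = c1*τ/(S_1 - 1) = 1 + (15206232/10675405)*τ + (2967262659/2333373025)*τ^2 + ...; c2 = 15206232/10675405.
S_3 = c2*τ/(S_2 - 1) = 1 + (-218588349213/244845678920)*τ + ...; c3 = -218588349213/244845678920.

The regular C-fraction coefficients are [351/250, -9661/2210, 15206232/10675405, -218588349213/244845678920].


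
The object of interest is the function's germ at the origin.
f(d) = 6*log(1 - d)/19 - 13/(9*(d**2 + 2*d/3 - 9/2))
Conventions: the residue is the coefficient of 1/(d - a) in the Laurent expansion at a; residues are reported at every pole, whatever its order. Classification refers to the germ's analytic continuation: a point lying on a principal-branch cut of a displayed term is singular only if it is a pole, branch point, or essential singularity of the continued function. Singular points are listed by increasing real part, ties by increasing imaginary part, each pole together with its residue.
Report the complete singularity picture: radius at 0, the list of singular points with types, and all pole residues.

Radius of convergence at 0: 1.
At -1/3 - (1/6)*sqrt(166): a pole of order 1; residue (13/498)*sqrt(166).
At 1: a logarithmic branch point.
At -1/3 + (1/6)*sqrt(166): a pole of order 1; residue -(13/498)*sqrt(166).

Denominator factor (d**2 + 2*d/3 - 9/2): discriminant 166/9, real irrational roots -1/3 + (1/6)*sqrt(166) and -1/3 - (1/6)*sqrt(166); poles of order 1, moduli -1/3 + (1/6)*sqrt(166) and 1/3 + (1/6)*sqrt(166).
Branch term (6/19)*log(1 - d/(1)): its argument vanishes at d = 1, a logarithmic branch point, modulus 1.
The radius of convergence is the smallest modulus among the singular points: 1.
The branch term is analytic at -1/3 - (1/6)*sqrt(166) and contributes nothing to the residue; only the rational part matters.
The factor d**2 + 2*d/3 - 9/2 splits as (d - a)(d - a') with a = -1/3 - (1/6)*sqrt(166), a' = -1/3 + (1/6)*sqrt(166). At the order-1 pole a set g(d) = (d - a)*(rational part) = [-13/9] / (d - a').
Simple pole: residue = g(a) at a = -1/3 - (1/6)*sqrt(166), which is (13/498)*sqrt(166).
The branch term is analytic at -1/3 + (1/6)*sqrt(166) and contributes nothing to the residue; only the rational part matters.
The factor d**2 + 2*d/3 - 9/2 splits as (d - a)(d - a') with a = -1/3 + (1/6)*sqrt(166), a' = -1/3 - (1/6)*sqrt(166). At the order-1 pole a set g(d) = (d - a)*(rational part) = [-13/9] / (d - a').
Simple pole: residue = g(a) at a = -1/3 + (1/6)*sqrt(166), which is -(13/498)*sqrt(166).
List the singular points by increasing real part (a conjugate pair: the negative imaginary part first).


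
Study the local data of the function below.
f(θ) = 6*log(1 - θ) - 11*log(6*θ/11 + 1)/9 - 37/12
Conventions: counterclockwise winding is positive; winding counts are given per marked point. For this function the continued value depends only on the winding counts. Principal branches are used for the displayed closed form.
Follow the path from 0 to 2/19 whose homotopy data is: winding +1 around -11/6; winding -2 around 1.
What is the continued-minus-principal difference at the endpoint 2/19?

The rational part is single-valued and drops out of the difference; each branch term changes only by its own monodromy.
(-11/9)*log(1 - θ/(-11/6)): each positive loop around -11/6 adds 2*pi*i to the log, so winding +1 contributes (-11/9)*(1)*2*pi*i = -(22/9)*pi*i.
(6)*log(1 - θ/(1)): each positive loop around 1 adds 2*pi*i to the log, so winding -2 contributes (6)*(-2)*2*pi*i = -(24)*pi*i.
Summing the contributions at θ = 2/19 gives -(238/9)*pi*i.

Continued minus principal equals -(238/9)*pi*i.


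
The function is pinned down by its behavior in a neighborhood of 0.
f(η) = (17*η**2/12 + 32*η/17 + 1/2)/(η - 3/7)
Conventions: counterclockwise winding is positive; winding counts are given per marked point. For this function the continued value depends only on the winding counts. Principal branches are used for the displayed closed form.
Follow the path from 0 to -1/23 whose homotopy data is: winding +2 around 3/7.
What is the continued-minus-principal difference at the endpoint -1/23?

The function is rational, hence single-valued: continuing it around any pole returns the same value, so the difference is 0.

Continued minus principal equals 0.


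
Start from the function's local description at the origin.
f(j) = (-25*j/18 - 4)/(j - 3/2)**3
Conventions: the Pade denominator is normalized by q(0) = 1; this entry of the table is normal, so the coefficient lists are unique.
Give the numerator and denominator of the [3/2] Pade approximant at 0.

The Pade approximant has numerator coefficients [32/27, 1556068/1813995, 1556068/5441985, 3112136/48977865]; denominator coefficients [1, -12119/7465, 27844/40311].

Taylor coefficients needed (expand at 0): a_0 = 32/27, a_1 = 676/243, a_2 = 968/243, a_3 = 1120/243, a_4 = 31040/6561, a_5 = 29504/6561.
Write the denominator as Q(j) = 1 + q1*j + q2*j^2. Requiring Q*f - P = O(j^6) with deg P <= 3 kills the coefficients of j^4..j^5 in Q*f:
  j^4: a_4 + q1*a_3 + q2*a_2 = 0, i.e. 31040/6561 + (1120/243)*q1 + (968/243)*q2 = 0.
  j^5: a_5 + q1*a_4 + q2*a_3 = 0, i.e. 29504/6561 + (31040/6561)*q1 + (1120/243)*q2 = 0.
Solving this linear system: q1 = -12119/7465, q2 = 27844/40311.
The numerator is Q*f truncated at degree 3: P0 = a_0 = 32/27; P1 = a_1 + q1*a_0 = 1556068/1813995; P2 = a_2 + q1*a_1 + q2*a_0 = 1556068/5441985; P3 = a_3 + q1*a_2 + q2*a_1 = 3112136/48977865.


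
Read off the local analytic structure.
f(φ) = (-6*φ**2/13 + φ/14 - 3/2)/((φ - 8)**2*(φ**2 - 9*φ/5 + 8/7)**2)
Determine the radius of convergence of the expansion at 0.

The radius of convergence is (2/7)*sqrt(14).

Denominator factor (φ**2 - 9*φ/5 + 8/7)^2: discriminant -233/175, complex-conjugate roots (9/10) + ((1/70)*sqrt(1631))*i and (9/10) - ((1/70)*sqrt(1631))*i; poles of order 2, moduli (2/7)*sqrt(14) and (2/7)*sqrt(14).
Denominator factor (φ - 8)^2: pole of order 2 at 8, modulus 8.
The radius of convergence is the smallest modulus among the singular points: (2/7)*sqrt(14).


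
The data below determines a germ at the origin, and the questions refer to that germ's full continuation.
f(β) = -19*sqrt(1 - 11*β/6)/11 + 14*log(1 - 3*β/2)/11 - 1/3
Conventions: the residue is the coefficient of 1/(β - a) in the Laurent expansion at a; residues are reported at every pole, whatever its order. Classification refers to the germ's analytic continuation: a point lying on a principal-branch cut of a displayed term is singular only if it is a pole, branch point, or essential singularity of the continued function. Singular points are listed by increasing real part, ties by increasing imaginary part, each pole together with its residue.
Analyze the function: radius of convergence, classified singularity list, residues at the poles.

Branch term (-19/11)*sqrt(1 - β/(6/11)): its argument vanishes at β = 6/11, a square-root branch point, modulus 6/11.
Branch term (14/11)*log(1 - β/(2/3)): its argument vanishes at β = 2/3, a logarithmic branch point, modulus 2/3.
The radius of convergence is the smallest modulus among the singular points: 6/11.
List the singular points by increasing real part (a conjugate pair: the negative imaginary part first).

Radius of convergence at 0: 6/11.
At 6/11: an algebraic (square-root) branch point.
At 2/3: a logarithmic branch point.
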